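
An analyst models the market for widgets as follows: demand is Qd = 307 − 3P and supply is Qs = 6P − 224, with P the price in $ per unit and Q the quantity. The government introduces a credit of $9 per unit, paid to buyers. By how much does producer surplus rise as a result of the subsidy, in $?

Producer surplus rises by $417.

Without the subsidy, 307 − 3P = 6P − 224 gives 9P = 531, so P* = $59 and Q* = 130.
With a per-unit subsidy paid to buyers, each effectively pays P − 9, so demand becomes Qd = 307 − 3(P − 9).
Solving gives Q = 148 with buyers paying $53 and suppliers receiving $62 (the $9 wedge).
ΔPS is the trapezoid between Q = 148 and Q = 130 of height $3: ½ · (130 + 148) · 3 = $417.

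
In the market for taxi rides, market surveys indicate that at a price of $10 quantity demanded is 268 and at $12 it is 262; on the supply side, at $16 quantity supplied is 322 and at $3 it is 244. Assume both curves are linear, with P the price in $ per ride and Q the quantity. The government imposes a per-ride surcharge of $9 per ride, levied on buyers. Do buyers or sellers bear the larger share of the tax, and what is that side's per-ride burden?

Demand slope: (262 − 268)/(12 − 10) = -3, so Qd = 298 − 3P.
Supply slope: (244 − 322)/(3 − 16) = 6, so Qs = 6P + 226.
Without the tax, 298 − 3P = 6P + 226 gives 9P = 72, so P* = $8 and Q* = 274.
With the tax collected from buyers, demand (in seller-price terms) shifts: Qd = 298 − 3(P + 9).
New equilibrium: buyers pay $14, sellers receive $5, Q = 256. (Wedge: Pb − Ps = 9.)
Per-ride burden: buyers $6, sellers $3.
Buyers take the larger share because demand is less price-elastic here (demand slope 3 vs supply slope 6).

Buyers bear the larger share: $6 per ride.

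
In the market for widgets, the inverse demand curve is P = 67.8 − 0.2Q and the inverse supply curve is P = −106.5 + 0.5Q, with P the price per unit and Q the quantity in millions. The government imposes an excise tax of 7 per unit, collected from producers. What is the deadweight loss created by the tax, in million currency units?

Inverting to Q(P) form: Qd = 339 − 5P; Qs = 2P + 213.
Before the tax: set 339 − 5P = 2P + 213 → P* = 18, Q* = 249.
With the tax collected from producers, supply shifts: Qs = 2(P − 7) + 213.
New equilibrium: buyers pay 20, producers receive 13, Q = 239. (Wedge: Pb − Ps = 7.)
Quantity falls by |ΔQ| = |249 − 239| = 10.
DWL = ½ · t · |ΔQ| = ½ · 7 · 10 = 35.

Deadweight loss = 35 million.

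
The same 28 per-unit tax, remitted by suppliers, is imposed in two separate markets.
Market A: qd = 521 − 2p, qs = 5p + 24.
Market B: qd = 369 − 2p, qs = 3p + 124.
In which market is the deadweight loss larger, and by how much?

Market A: pre-tax p* = 71, q* = 379; post-tax q = 339; deadweight loss = 560.
Market B: pre-tax p* = 49, q* = 271; post-tax q = 237.4; deadweight loss = 470.4.
Difference: 560 vs 470.4 → market A is larger by 89.6.

Market A, by 89.6.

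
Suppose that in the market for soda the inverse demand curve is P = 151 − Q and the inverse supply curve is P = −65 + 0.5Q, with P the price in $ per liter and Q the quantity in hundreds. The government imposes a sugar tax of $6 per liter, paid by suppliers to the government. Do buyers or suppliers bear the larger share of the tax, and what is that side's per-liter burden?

Buyers bear the larger share: $4 per liter.

Inverting to Q(P) form: Qd = 151 − P; Qs = 2P + 130.
Before the tax: set 151 − P = 2P + 130 → P* = $7, Q* = 144.
With the tax collected from suppliers, supply shifts: Qs = 2(P − 6) + 130.
Solving gives Q = 140 with buyers paying $11 and suppliers receiving $5 (the $6 wedge).
Per-liter burden: buyers $4, suppliers $2.
Buyers take the larger share because demand is less price-elastic here (demand slope 1 vs supply slope 2).
The less price-elastic side of the market bears the larger share of a per-unit tax.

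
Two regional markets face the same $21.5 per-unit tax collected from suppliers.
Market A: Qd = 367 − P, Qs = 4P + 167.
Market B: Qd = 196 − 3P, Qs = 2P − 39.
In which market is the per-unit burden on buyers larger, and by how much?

Market A: pre-tax P* = $40, Q* = 327; post-tax Q = 309.8; per-unit burden on buyers = $17.2.
Market B: pre-tax P* = $47, Q* = 55; post-tax Q = 29.2; per-unit burden on buyers = $8.6.
Difference: $17.2 vs $8.6 → market A is larger by $8.6.

Market A, by $8.6.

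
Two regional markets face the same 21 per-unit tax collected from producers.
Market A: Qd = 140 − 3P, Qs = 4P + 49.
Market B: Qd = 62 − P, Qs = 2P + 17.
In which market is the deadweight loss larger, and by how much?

Market A, by 231.

Market A: pre-tax P* = 13, Q* = 101; post-tax Q = 65; deadweight loss = 378.
Market B: pre-tax P* = 15, Q* = 47; post-tax Q = 33; deadweight loss = 147.
Difference: 378 vs 147 → market A is larger by 231.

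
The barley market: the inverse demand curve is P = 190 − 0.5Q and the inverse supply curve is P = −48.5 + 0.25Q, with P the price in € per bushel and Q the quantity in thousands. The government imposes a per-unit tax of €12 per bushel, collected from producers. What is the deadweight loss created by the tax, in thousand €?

Rewrite in direct form: Qd = 380 − 2P and Qs = 4P + 194.
Without the tax, 380 − 2P = 4P + 194 gives 6P = 186, so P* = €31 and Q* = 318.
With the tax collected from producers, supply shifts: Qs = 4(P − 12) + 194.
New equilibrium: buyers pay €39, producers receive €27, Q = 302. (Wedge: Pb − Ps = 12.)
Quantity falls by |ΔQ| = |318 − 302| = 16.
DWL = ½ · t · |ΔQ| = ½ · 12 · 16 = €96.

Deadweight loss = €96 thousand.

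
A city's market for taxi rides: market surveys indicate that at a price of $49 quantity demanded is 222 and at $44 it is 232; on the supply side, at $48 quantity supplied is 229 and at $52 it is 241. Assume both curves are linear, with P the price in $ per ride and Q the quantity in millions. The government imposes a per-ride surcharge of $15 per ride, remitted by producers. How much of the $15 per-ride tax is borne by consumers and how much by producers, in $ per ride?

Consumers bear $9 per ride; producers bear $6 per ride.

Demand slope: (232 − 222)/(44 − 49) = -2, so Qd = 320 − 2P.
Supply slope: (241 − 229)/(52 − 48) = 3, so Qs = 3P + 85.
Before the tax: set 320 − 2P = 3P + 85 → P* = $47, Q* = 226.
With the tax collected from producers, supply shifts: Qs = 3(P − 15) + 85.
Solving gives Q = 208 with consumers paying $56 and producers receiving $41 (the $15 wedge).
Burden on consumers: $9; on producers: $6. (They sum to $15.)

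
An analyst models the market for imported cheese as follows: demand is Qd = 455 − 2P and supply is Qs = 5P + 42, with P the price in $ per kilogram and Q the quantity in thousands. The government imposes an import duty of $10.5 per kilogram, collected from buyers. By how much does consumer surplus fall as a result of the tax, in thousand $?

Without the tax, 455 − 2P = 5P + 42 gives 7P = 413, so P* = $59 and Q* = 337.
With the tax collected from buyers, demand (in seller-price terms) shifts: Qd = 455 − 2(P + 10.5).
Solving gives Q = 322 with buyers paying $66.5 and suppliers receiving $56 (the $10.5 wedge).
ΔCS is the trapezoid between Q = 322 and Q = 337 of height $7.5: ½ · (337 + 322) · 7.5 = $2471.25.

Consumer surplus falls by $2471.25 thousand.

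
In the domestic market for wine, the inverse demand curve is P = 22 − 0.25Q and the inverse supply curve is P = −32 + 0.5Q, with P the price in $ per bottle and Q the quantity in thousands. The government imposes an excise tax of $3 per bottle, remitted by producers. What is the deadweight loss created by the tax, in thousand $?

Rewrite in direct form: Qd = 88 − 4P and Qs = 2P + 64.
Before the tax: set 88 − 4P = 2P + 64 → P* = $4, Q* = 72.
With the tax collected from producers, supply shifts: Qs = 2(P − 3) + 64.
New equilibrium: buyers pay $5, producers receive $2, Q = 68. (Wedge: Pb − Ps = 3.)
Quantity falls by |ΔQ| = |72 − 68| = 4.
DWL = ½ · t · |ΔQ| = ½ · 3 · 4 = $6.

Deadweight loss = $6 thousand.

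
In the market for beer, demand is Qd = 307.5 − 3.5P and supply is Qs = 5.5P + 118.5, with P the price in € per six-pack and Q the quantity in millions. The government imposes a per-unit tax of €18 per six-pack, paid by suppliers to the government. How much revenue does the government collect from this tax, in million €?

Tax revenue = €3519 million.

Before the tax: set 307.5 − 3.5P = 5.5P + 118.5 → P* = €21, Q* = 234.
With the tax collected from suppliers, supply shifts: Qs = 5.5(P − 18) + 118.5.
New equilibrium: buyers pay €32, suppliers receive €14, Q = 195.5. (Wedge: Pb − Ps = 18.)
Revenue = t · Q = 18 · 195.5 = €3519.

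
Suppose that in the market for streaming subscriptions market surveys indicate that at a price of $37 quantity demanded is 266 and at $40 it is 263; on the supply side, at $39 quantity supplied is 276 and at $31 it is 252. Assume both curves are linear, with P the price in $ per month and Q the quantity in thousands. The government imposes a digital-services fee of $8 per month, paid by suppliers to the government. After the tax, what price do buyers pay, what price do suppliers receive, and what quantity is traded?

Buyers pay $42; suppliers receive $34; quantity = 261.

Demand slope: (263 − 266)/(40 − 37) = -1, so Qd = 303 − P.
Supply slope: (252 − 276)/(31 − 39) = 3, so Qs = 3P + 159.
Without the tax, 303 − P = 3P + 159 gives 4P = 144, so P* = $36 and Q* = 267.
With the tax collected from suppliers, supply shifts: Qs = 3(P − 8) + 159.
New equilibrium: buyers pay $42, suppliers receive $34, Q = 261. (Wedge: Pb − Ps = 8.)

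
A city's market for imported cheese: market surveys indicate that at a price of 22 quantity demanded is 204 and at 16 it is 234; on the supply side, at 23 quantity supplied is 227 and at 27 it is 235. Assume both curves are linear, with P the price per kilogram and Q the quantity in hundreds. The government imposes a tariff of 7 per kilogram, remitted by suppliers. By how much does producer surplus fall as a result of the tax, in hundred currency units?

Demand slope: (234 − 204)/(16 − 22) = -5, so Qd = 314 − 5P.
Supply slope: (235 − 227)/(27 − 23) = 2, so Qs = 2P + 181.
Without the tax, 314 − 5P = 2P + 181 gives 7P = 133, so P* = 19 and Q* = 219.
With the tax collected from suppliers, supply shifts: Qs = 2(P − 7) + 181.
Solving gives Q = 209 with buyers paying 21 and suppliers receiving 14 (the 7 wedge).
ΔPS is the trapezoid between Q = 209 and Q = 219 of height 5: ½ · (219 + 209) · 5 = 1070.

Producer surplus falls by 1070 hundred.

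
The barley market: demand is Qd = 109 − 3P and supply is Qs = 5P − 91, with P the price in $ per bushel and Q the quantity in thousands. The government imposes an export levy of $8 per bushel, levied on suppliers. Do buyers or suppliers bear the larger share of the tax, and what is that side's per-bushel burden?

Buyers bear the larger share: $5 per bushel.

Before the tax: set 109 − 3P = 5P − 91 → P* = $25, Q* = 34.
With the tax collected from suppliers, supply shifts: Qs = 5(P − 8) − 91.
New equilibrium: buyers pay $30, suppliers receive $22, Q = 19. (Wedge: Pb − Ps = 8.)
Per-bushel burden: buyers $5, suppliers $3.
Buyers take the larger share because demand is less price-elastic here (demand slope 3 vs supply slope 5).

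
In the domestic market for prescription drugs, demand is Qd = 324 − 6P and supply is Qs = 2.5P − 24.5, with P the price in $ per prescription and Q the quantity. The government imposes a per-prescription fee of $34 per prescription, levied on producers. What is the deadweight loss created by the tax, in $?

Deadweight loss = $1020.

Before the tax: set 324 − 6P = 2.5P − 24.5 → P* = $41, Q* = 78.
With the tax collected from producers, supply shifts: Qs = 2.5(P − 34) − 24.5.
New equilibrium: buyers pay $51, producers receive $17, Q = 18. (Wedge: Pb − Ps = 34.)
Quantity falls by |ΔQ| = |78 − 18| = 60.
DWL = ½ · t · |ΔQ| = ½ · 34 · 60 = $1020.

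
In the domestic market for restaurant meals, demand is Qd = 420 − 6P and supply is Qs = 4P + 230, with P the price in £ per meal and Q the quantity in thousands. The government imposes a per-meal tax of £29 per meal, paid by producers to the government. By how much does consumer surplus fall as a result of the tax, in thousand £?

Before the tax: set 420 − 6P = 4P + 230 → P* = £19, Q* = 306.
With the tax collected from producers, supply shifts: Qs = 4(P − 29) + 230.
Solving gives Q = 236.4 with consumers paying £30.6 and producers receiving £1.6 (the £29 wedge).
ΔCS is the trapezoid between Q = 236.4 and Q = 306 of height £11.6: ½ · (306 + 236.4) · 11.6 = £3145.92.

Consumer surplus falls by £3145.92 thousand.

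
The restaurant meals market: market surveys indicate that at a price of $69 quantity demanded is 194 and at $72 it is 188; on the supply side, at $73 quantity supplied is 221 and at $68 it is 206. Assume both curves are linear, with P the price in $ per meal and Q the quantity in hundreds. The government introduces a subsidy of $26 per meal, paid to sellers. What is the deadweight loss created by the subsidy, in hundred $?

Demand slope: (188 − 194)/(72 − 69) = -2, so Qd = 332 − 2P.
Supply slope: (206 − 221)/(68 − 73) = 3, so Qs = 3P + 2.
Without the subsidy, 332 − 2P = 3P + 2 gives 5P = 330, so P* = $66 and Q* = 200.
With a per-unit subsidy paid to sellers, each receives P + 26 per unit sold, so supply becomes Qs = 3(P + 26) + 2.
Solving gives Q = 231.2 with buyers paying $50.4 and sellers receiving $76.4 (the $26 wedge).
Quantity rises by |ΔQ| = |200 − 231.2| = 31.2.
DWL = ½ · t · |ΔQ| = ½ · 26 · 31.2 = $405.6.

Deadweight loss = $405.6 hundred.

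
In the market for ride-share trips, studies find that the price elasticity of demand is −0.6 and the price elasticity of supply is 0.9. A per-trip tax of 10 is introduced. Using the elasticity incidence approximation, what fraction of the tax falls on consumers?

Consumers' share ≈ 0.6.

Incidence ratio: consumers' share ≈ εs / (εs + |εd|) = 0.9 / (0.9 + 0.6) = 0.6.
Supply is the more elastic side, so consumers bear the larger share.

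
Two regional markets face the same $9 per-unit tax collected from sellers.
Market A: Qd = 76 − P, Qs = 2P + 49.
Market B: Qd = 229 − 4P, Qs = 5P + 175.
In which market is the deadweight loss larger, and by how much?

Market B, by $63.

Market A: pre-tax P* = $9, Q* = 67; post-tax Q = 61; deadweight loss = $27.
Market B: pre-tax P* = $6, Q* = 205; post-tax Q = 185; deadweight loss = $90.
Difference: $27 vs $90 → market B is larger by $63.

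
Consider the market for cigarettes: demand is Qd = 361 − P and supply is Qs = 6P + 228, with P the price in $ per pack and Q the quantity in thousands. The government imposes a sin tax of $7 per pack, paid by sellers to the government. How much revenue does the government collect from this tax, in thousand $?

Tax revenue = $2352 thousand.

Without the tax, 361 − P = 6P + 228 gives 7P = 133, so P* = $19 and Q* = 342.
With the tax collected from sellers, supply shifts: Qs = 6(P − 7) + 228.
New equilibrium: consumers pay $25, sellers receive $18, Q = 336. (Wedge: Pb − Ps = 7.)
Revenue = t · Q = 7 · 336 = $2352.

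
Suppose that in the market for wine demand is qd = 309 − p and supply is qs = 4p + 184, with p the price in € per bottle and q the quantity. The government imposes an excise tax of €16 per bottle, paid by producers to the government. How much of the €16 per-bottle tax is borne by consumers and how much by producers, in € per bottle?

Without the tax, 309 − p = 4p + 184 gives 5p = 125, so p* = €25 and q* = 284.
With the tax collected from producers, supply shifts: qs = 4(p − 16) + 184.
New equilibrium: consumers pay €37.8, producers receive €21.8, q = 271.2. (Wedge: pb − ps = 16.)
Burden on consumers: €12.8; on producers: €3.2. (They sum to €16.)

Consumers bear €12.8 per bottle; producers bear €3.2 per bottle.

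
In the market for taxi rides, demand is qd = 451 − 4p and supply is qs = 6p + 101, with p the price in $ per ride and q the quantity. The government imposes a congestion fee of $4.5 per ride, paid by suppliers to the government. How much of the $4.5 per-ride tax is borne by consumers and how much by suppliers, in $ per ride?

Consumers bear $2.7 per ride; suppliers bear $1.8 per ride.

Before the tax: set 451 − 4p = 6p + 101 → p* = $35, q* = 311.
With the tax collected from suppliers, supply shifts: qs = 6(p − 4.5) + 101.
New equilibrium: consumers pay $37.7, suppliers receive $33.2, q = 300.2. (Wedge: pb − ps = 4.5.)
Burden on consumers: $2.7; on suppliers: $1.8. (They sum to $4.5.)
The less price-elastic side of the market bears the larger share of a per-unit tax.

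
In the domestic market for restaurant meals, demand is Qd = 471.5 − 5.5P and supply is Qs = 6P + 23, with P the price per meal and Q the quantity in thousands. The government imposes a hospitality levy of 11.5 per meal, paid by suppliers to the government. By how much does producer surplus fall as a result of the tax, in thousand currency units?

Without the tax, 471.5 − 5.5P = 6P + 23 gives 11.5P = 448.5, so P* = 39 and Q* = 257.
With the tax collected from suppliers, supply shifts: Qs = 6(P − 11.5) + 23.
New equilibrium: consumers pay 45, suppliers receive 33.5, Q = 224. (Wedge: Pb − Ps = 11.5.)
ΔPS is the trapezoid between Q = 224 and Q = 257 of height 5.5: ½ · (257 + 224) · 5.5 = 1322.75.

Producer surplus falls by 1322.75 thousand.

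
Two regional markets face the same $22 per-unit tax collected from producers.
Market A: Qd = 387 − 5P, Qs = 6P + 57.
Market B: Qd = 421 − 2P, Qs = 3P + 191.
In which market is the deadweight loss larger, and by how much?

Market A, by $369.6.

Market A: pre-tax P* = $30, Q* = 237; post-tax Q = 177; deadweight loss = $660.
Market B: pre-tax P* = $46, Q* = 329; post-tax Q = 302.6; deadweight loss = $290.4.
Difference: $660 vs $290.4 → market A is larger by $369.6.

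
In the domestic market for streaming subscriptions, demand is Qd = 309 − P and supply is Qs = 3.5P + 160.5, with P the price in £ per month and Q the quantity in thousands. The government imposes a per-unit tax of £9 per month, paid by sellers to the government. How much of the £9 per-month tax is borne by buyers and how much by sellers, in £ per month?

Without the tax, 309 − P = 3.5P + 160.5 gives 4.5P = 148.5, so P* = £33 and Q* = 276.
With the tax collected from sellers, supply shifts: Qs = 3.5(P − 9) + 160.5.
New equilibrium: buyers pay £40, sellers receive £31, Q = 269. (Wedge: Pb − Ps = 9.)
Burden on buyers: £7; on sellers: £2. (They sum to £9.)
The less price-elastic side of the market bears the larger share of a per-unit tax.

Buyers bear £7 per month; sellers bear £2 per month.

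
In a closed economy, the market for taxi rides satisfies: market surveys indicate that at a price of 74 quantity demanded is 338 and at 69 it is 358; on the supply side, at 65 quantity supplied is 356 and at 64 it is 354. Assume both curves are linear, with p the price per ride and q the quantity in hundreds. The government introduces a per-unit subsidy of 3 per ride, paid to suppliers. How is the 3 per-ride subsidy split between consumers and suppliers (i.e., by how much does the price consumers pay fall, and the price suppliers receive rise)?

Demand slope: (358 − 338)/(69 − 74) = -4, so qd = 634 − 4p.
Supply slope: (354 − 356)/(64 − 65) = 2, so qs = 2p + 226.
Before the subsidy: set 634 − 4p = 2p + 226 → p* = 68, q* = 362.
With a per-unit subsidy paid to suppliers, each receives p + 3 per unit sold, so supply becomes qs = 2(p + 3) + 226.
New equilibrium: consumers pay 67, suppliers receive 70, q = 366. (Wedge: pb − ps = −3.)
Gain to consumers: 1; to suppliers: 2. (They sum to 3.)

Consumers gain 1 per ride; suppliers gain 2 per ride.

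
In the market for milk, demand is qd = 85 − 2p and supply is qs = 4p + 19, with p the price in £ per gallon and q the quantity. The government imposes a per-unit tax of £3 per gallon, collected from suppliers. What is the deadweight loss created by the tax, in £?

Deadweight loss = £6.

Without the tax, 85 − 2p = 4p + 19 gives 6p = 66, so p* = £11 and q* = 63.
With the tax collected from suppliers, supply shifts: qs = 4(p − 3) + 19.
Solving gives q = 59 with consumers paying £13 and suppliers receiving £10 (the £3 wedge).
Quantity falls by |ΔQ| = |63 − 59| = 4.
DWL = ½ · t · |ΔQ| = ½ · 3 · 4 = £6.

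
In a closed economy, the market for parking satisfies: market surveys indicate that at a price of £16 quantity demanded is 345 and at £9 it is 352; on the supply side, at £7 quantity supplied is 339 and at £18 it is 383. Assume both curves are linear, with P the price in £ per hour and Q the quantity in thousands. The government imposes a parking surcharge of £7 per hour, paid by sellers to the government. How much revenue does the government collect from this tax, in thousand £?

Tax revenue = £2417.8 thousand.

Demand slope: (352 − 345)/(9 − 16) = -1, so Qd = 361 − P.
Supply slope: (383 − 339)/(18 − 7) = 4, so Qs = 4P + 311.
Without the tax, 361 − P = 4P + 311 gives 5P = 50, so P* = £10 and Q* = 351.
With the tax collected from sellers, supply shifts: Qs = 4(P − 7) + 311.
New equilibrium: buyers pay £15.6, sellers receive £8.6, Q = 345.4. (Wedge: Pb − Ps = 7.)
Revenue = t · Q = 7 · 345.4 = £2417.8.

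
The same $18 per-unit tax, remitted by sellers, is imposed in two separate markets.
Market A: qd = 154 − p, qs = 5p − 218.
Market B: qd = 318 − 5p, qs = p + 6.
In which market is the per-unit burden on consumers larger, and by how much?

Market A, by $12.

Market A: pre-tax p* = $62, q* = 92; post-tax q = 77; per-unit burden on consumers = $15.
Market B: pre-tax p* = $52, q* = 58; post-tax q = 43; per-unit burden on consumers = $3.
Difference: $15 vs $3 → market A is larger by $12.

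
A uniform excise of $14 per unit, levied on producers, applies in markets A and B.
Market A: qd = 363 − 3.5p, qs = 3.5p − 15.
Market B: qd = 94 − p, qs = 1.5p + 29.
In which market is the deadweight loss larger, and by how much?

Market A, by $112.7.

Market A: pre-tax p* = $54, q* = 174; post-tax q = 149.5; deadweight loss = $171.5.
Market B: pre-tax p* = $26, q* = 68; post-tax q = 59.6; deadweight loss = $58.8.
Difference: $171.5 vs $58.8 → market A is larger by $112.7.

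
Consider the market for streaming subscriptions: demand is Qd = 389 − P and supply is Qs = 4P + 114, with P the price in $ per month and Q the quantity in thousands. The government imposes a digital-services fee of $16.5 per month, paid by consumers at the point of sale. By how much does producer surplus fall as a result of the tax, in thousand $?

Producer surplus falls by $1080.42 thousand.

Before the tax: set 389 − P = 4P + 114 → P* = $55, Q* = 334.
With the tax collected from consumers, demand (in seller-price terms) shifts: Qd = 389 − (P + 16.5).
Solving gives Q = 320.8 with consumers paying $68.2 and producers receiving $51.7 (the $16.5 wedge).
ΔPS is the trapezoid between Q = 320.8 and Q = 334 of height $3.3: ½ · (334 + 320.8) · 3.3 = $1080.42.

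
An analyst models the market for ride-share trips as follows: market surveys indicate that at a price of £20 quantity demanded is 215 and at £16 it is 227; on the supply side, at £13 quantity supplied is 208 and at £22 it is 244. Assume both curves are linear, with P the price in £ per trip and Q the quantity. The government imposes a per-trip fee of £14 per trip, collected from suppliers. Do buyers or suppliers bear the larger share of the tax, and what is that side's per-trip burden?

Demand slope: (227 − 215)/(16 − 20) = -3, so Qd = 275 − 3P.
Supply slope: (244 − 208)/(22 − 13) = 4, so Qs = 4P + 156.
Without the tax, 275 − 3P = 4P + 156 gives 7P = 119, so P* = £17 and Q* = 224.
With the tax collected from suppliers, supply shifts: Qs = 4(P − 14) + 156.
Solving gives Q = 200 with buyers paying £25 and suppliers receiving £11 (the £14 wedge).
Per-trip burden: buyers £8, suppliers £6.
Buyers take the larger share because demand is less price-elastic here (demand slope 3 vs supply slope 4).
The less price-elastic side of the market bears the larger share of a per-unit tax.

Buyers bear the larger share: £8 per trip.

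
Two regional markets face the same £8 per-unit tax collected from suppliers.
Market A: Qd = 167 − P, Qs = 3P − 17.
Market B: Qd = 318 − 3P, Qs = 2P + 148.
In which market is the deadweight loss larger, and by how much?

Market A: pre-tax P* = £46, Q* = 121; post-tax Q = 115; deadweight loss = £24.
Market B: pre-tax P* = £34, Q* = 216; post-tax Q = 206.4; deadweight loss = £38.4.
Difference: £24 vs £38.4 → market B is larger by £14.4.

Market B, by £14.4.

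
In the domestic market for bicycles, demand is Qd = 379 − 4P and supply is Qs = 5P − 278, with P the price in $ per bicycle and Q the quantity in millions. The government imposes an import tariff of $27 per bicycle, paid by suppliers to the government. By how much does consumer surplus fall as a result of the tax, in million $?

Without the tax, 379 − 4P = 5P − 278 gives 9P = 657, so P* = $73 and Q* = 87.
With the tax collected from suppliers, supply shifts: Qs = 5(P − 27) − 278.
New equilibrium: consumers pay $88, suppliers receive $61, Q = 27. (Wedge: Pb − Ps = 27.)
ΔCS is the trapezoid between Q = 27 and Q = 87 of height $15: ½ · (87 + 27) · 15 = $855.

Consumer surplus falls by $855 million.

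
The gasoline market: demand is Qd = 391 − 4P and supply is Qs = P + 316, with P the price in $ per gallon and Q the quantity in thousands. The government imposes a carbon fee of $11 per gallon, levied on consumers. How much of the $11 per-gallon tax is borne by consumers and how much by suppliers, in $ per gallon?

Before the tax: set 391 − 4P = P + 316 → P* = $15, Q* = 331.
With the tax collected from consumers, demand (in seller-price terms) shifts: Qd = 391 − 4(P + 11).
Solving gives Q = 322.2 with consumers paying $17.2 and suppliers receiving $6.2 (the $11 wedge).
Burden on consumers: $2.2; on suppliers: $8.8. (They sum to $11.)

Consumers bear $2.2 per gallon; suppliers bear $8.8 per gallon.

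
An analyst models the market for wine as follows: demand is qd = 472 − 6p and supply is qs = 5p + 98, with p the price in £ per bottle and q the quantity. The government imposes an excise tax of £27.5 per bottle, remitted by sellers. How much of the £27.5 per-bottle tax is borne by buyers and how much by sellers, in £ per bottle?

Before the tax: set 472 − 6p = 5p + 98 → p* = £34, q* = 268.
With the tax collected from sellers, supply shifts: qs = 5(p − 27.5) + 98.
Solving gives q = 193 with buyers paying £46.5 and sellers receiving £19 (the £27.5 wedge).
Burden on buyers: £12.5; on sellers: £15. (They sum to £27.5.)

Buyers bear £12.5 per bottle; sellers bear £15 per bottle.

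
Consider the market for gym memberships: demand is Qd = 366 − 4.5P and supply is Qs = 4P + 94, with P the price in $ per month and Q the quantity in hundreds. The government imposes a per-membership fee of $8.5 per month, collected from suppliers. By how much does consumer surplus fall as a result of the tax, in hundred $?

Without the tax, 366 − 4.5P = 4P + 94 gives 8.5P = 272, so P* = $32 and Q* = 222.
With the tax collected from suppliers, supply shifts: Qs = 4(P − 8.5) + 94.
Solving gives Q = 204 with buyers paying $36 and suppliers receiving $27.5 (the $8.5 wedge).
ΔCS is the trapezoid between Q = 204 and Q = 222 of height $4: ½ · (222 + 204) · 4 = $852.

Consumer surplus falls by $852 hundred.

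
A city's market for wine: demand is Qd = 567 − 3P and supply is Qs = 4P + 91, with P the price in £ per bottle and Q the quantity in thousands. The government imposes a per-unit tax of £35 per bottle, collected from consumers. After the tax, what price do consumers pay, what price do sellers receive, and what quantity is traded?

Without the tax, 567 − 3P = 4P + 91 gives 7P = 476, so P* = £68 and Q* = 363.
With the tax collected from consumers, demand (in seller-price terms) shifts: Qd = 567 − 3(P + 35).
New equilibrium: consumers pay £88, sellers receive £53, Q = 303. (Wedge: Pb − Ps = 35.)
The less price-elastic side of the market bears the larger share of a per-unit tax.

Consumers pay £88; sellers receive £53; quantity = 303.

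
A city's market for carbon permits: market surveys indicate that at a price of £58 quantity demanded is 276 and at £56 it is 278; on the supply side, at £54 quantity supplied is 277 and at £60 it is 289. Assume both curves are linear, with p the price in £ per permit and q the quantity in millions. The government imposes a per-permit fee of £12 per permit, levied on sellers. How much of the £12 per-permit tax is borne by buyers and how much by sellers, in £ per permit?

Buyers bear £8 per permit; sellers bear £4 per permit.

Demand slope: (278 − 276)/(56 − 58) = -1, so qd = 334 − p.
Supply slope: (289 − 277)/(60 − 54) = 2, so qs = 2p + 169.
Without the tax, 334 − p = 2p + 169 gives 3p = 165, so p* = £55 and q* = 279.
With the tax collected from sellers, supply shifts: qs = 2(p − 12) + 169.
New equilibrium: buyers pay £63, sellers receive £51, q = 271. (Wedge: pb − ps = 12.)
Burden on buyers: £8; on sellers: £4. (They sum to £12.)
The less price-elastic side of the market bears the larger share of a per-unit tax.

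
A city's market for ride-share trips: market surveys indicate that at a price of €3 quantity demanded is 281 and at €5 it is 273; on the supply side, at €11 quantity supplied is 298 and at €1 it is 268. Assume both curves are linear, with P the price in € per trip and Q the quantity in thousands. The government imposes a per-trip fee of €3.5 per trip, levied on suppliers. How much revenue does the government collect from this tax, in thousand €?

Demand slope: (273 − 281)/(5 − 3) = -4, so Qd = 293 − 4P.
Supply slope: (268 − 298)/(1 − 11) = 3, so Qs = 3P + 265.
Before the tax: set 293 − 4P = 3P + 265 → P* = €4, Q* = 277.
With the tax collected from suppliers, supply shifts: Qs = 3(P − 3.5) + 265.
Solving gives Q = 271 with buyers paying €5.5 and suppliers receiving €2 (the €3.5 wedge).
Revenue = t · Q = 3.5 · 271 = €948.5.

Tax revenue = €948.5 thousand.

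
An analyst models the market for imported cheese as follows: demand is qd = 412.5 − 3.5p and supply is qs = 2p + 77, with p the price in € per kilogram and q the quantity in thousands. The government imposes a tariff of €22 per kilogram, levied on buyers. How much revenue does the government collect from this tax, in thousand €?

Without the tax, 412.5 − 3.5p = 2p + 77 gives 5.5p = 335.5, so p* = €61 and q* = 199.
With the tax collected from buyers, demand (in seller-price terms) shifts: qd = 412.5 − 3.5(p + 22).
Solving gives q = 171 with buyers paying €69 and suppliers receiving €47 (the €22 wedge).
Revenue = t · Q = 22 · 171 = €3762.

Tax revenue = €3762 thousand.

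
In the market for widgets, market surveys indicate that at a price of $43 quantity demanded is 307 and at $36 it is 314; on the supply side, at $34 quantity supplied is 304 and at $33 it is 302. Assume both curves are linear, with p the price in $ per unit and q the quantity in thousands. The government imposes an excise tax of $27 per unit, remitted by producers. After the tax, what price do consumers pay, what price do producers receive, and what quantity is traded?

Demand slope: (314 − 307)/(36 − 43) = -1, so qd = 350 − p.
Supply slope: (302 − 304)/(33 − 34) = 2, so qs = 2p + 236.
Before the tax: set 350 − p = 2p + 236 → p* = $38, q* = 312.
With the tax collected from producers, supply shifts: qs = 2(p − 27) + 236.
New equilibrium: consumers pay $56, producers receive $29, q = 294. (Wedge: pb − ps = 27.)

Consumers pay $56; producers receive $29; quantity = 294.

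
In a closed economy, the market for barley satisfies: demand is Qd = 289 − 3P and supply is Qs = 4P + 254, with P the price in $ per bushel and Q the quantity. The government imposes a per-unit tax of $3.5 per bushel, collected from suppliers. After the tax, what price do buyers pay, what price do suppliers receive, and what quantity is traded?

Buyers pay $7; suppliers receive $3.5; quantity = 268.

Without the tax, 289 − 3P = 4P + 254 gives 7P = 35, so P* = $5 and Q* = 274.
With the tax collected from suppliers, supply shifts: Qs = 4(P − 3.5) + 254.
New equilibrium: buyers pay $7, suppliers receive $3.5, Q = 268. (Wedge: Pb − Ps = 3.5.)
The less price-elastic side of the market bears the larger share of a per-unit tax.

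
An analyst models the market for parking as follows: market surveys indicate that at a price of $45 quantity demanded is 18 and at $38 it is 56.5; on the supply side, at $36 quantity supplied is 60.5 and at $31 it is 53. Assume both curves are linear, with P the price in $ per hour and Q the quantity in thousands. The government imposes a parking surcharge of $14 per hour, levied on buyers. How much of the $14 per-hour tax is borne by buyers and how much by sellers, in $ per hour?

Buyers bear $3 per hour; sellers bear $11 per hour.

Demand slope: (56.5 − 18)/(38 − 45) = -5.5, so Qd = 265.5 − 5.5P.
Supply slope: (53 − 60.5)/(31 − 36) = 1.5, so Qs = 1.5P + 6.5.
Without the tax, 265.5 − 5.5P = 1.5P + 6.5 gives 7P = 259, so P* = $37 and Q* = 62.
With the tax collected from buyers, demand (in seller-price terms) shifts: Qd = 265.5 − 5.5(P + 14).
Solving gives Q = 45.5 with buyers paying $40 and sellers receiving $26 (the $14 wedge).
Burden on buyers: $3; on sellers: $11. (They sum to $14.)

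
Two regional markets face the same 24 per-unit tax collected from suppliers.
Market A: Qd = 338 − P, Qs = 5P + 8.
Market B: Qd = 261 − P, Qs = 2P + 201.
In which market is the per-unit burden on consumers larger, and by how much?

Market A, by 4.

Market A: pre-tax P* = 55, Q* = 283; post-tax Q = 263; per-unit burden on consumers = 20.
Market B: pre-tax P* = 20, Q* = 241; post-tax Q = 225; per-unit burden on consumers = 16.
Difference: 20 vs 16 → market A is larger by 4.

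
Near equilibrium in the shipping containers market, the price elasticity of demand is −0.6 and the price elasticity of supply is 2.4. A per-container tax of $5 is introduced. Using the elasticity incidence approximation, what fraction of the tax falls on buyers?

Buyers' share ≈ 0.8.

Incidence ratio: buyers' share ≈ εs / (εs + |εd|) = 2.4 / (2.4 + 0.6) = 0.8.
Supply is the more elastic side, so buyers bear the larger share.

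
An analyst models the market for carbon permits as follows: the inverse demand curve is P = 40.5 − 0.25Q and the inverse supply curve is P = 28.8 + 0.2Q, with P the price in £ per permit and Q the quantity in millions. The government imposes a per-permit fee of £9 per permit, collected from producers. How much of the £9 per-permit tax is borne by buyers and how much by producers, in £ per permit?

Inverting to Q(P) form: Qd = 162 − 4P; Qs = 5P − 144.
Before the tax: set 162 − 4P = 5P − 144 → P* = £34, Q* = 26.
With the tax collected from producers, supply shifts: Qs = 5(P − 9) − 144.
Solving gives Q = 6 with buyers paying £39 and producers receiving £30 (the £9 wedge).
Burden on buyers: £5; on producers: £4. (They sum to £9.)
The less price-elastic side of the market bears the larger share of a per-unit tax.

Buyers bear £5 per permit; producers bear £4 per permit.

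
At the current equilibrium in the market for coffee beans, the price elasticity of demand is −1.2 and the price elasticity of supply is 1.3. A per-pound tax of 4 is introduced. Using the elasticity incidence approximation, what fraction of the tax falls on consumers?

Incidence ratio: consumers' share ≈ εs / (εs + |εd|) = 1.3 / (1.3 + 1.2) = 0.52.
Supply is the more elastic side, so consumers bear the larger share.

Consumers' share ≈ 0.52.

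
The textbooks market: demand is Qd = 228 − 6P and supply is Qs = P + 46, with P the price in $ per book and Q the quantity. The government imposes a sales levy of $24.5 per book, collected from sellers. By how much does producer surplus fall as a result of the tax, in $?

Before the tax: set 228 − 6P = P + 46 → P* = $26, Q* = 72.
With the tax collected from sellers, supply shifts: Qs = (P − 24.5) + 46.
Solving gives Q = 51 with consumers paying $29.5 and sellers receiving $5 (the $24.5 wedge).
ΔPS is the trapezoid between Q = 51 and Q = 72 of height $21: ½ · (72 + 51) · 21 = $1291.5.

Producer surplus falls by $1291.5.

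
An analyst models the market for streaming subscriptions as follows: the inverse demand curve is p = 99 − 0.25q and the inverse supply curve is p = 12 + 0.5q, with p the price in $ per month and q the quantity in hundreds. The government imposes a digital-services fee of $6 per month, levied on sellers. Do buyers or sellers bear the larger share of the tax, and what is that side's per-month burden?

Sellers bear the larger share: $4 per month.

Inverting to q(p) form: qd = 396 − 4p; qs = 2p − 24.
Before the tax: set 396 − 4p = 2p − 24 → p* = $70, q* = 116.
With the tax collected from sellers, supply shifts: qs = 2(p − 6) − 24.
New equilibrium: buyers pay $72, sellers receive $66, q = 108. (Wedge: pb − ps = 6.)
Per-month burden: buyers $2, sellers $4.
Sellers take the larger share because supply is less price-elastic here (demand slope 4 vs supply slope 2).
The less price-elastic side of the market bears the larger share of a per-unit tax.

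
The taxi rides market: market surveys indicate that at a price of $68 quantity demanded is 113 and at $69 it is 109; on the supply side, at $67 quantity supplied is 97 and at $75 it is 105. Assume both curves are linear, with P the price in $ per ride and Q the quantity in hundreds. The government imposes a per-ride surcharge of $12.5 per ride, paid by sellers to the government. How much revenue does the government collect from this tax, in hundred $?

Demand slope: (109 − 113)/(69 − 68) = -4, so Qd = 385 − 4P.
Supply slope: (105 − 97)/(75 − 67) = 1, so Qs = P + 30.
Before the tax: set 385 − 4P = P + 30 → P* = $71, Q* = 101.
With the tax collected from sellers, supply shifts: Qs = (P − 12.5) + 30.
Solving gives Q = 91 with buyers paying $73.5 and sellers receiving $61 (the $12.5 wedge).
Revenue = t · Q = 12.5 · 91 = $1137.5.

Tax revenue = $1137.5 hundred.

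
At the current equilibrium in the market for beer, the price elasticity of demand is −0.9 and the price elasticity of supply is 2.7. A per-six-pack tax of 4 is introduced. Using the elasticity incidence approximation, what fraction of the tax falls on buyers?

Buyers' share ≈ 0.75.

Incidence ratio: buyers' share ≈ εs / (εs + |εd|) = 2.7 / (2.7 + 0.9) = 0.75.
Supply is the more elastic side, so buyers bear the larger share.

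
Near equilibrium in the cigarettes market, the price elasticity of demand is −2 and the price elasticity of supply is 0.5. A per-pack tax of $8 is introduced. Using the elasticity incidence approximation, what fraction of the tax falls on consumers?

Incidence ratio: consumers' share ≈ εs / (εs + |εd|) = 0.5 / (0.5 + 2) = 0.2.
Supply is the less elastic side, so consumers bear the smaller share.

Consumers' share ≈ 0.2.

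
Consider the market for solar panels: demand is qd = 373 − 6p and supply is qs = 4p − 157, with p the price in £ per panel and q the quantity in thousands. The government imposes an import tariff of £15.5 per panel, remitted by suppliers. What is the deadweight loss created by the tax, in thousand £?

Without the tax, 373 − 6p = 4p − 157 gives 10p = 530, so p* = £53 and q* = 55.
With the tax collected from suppliers, supply shifts: qs = 4(p − 15.5) − 157.
New equilibrium: consumers pay £59.2, suppliers receive £43.7, q = 17.8. (Wedge: pb − ps = 15.5.)
Quantity falls by |ΔQ| = |55 − 17.8| = 37.2.
DWL = ½ · t · |ΔQ| = ½ · 15.5 · 37.2 = £288.3.

Deadweight loss = £288.3 thousand.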